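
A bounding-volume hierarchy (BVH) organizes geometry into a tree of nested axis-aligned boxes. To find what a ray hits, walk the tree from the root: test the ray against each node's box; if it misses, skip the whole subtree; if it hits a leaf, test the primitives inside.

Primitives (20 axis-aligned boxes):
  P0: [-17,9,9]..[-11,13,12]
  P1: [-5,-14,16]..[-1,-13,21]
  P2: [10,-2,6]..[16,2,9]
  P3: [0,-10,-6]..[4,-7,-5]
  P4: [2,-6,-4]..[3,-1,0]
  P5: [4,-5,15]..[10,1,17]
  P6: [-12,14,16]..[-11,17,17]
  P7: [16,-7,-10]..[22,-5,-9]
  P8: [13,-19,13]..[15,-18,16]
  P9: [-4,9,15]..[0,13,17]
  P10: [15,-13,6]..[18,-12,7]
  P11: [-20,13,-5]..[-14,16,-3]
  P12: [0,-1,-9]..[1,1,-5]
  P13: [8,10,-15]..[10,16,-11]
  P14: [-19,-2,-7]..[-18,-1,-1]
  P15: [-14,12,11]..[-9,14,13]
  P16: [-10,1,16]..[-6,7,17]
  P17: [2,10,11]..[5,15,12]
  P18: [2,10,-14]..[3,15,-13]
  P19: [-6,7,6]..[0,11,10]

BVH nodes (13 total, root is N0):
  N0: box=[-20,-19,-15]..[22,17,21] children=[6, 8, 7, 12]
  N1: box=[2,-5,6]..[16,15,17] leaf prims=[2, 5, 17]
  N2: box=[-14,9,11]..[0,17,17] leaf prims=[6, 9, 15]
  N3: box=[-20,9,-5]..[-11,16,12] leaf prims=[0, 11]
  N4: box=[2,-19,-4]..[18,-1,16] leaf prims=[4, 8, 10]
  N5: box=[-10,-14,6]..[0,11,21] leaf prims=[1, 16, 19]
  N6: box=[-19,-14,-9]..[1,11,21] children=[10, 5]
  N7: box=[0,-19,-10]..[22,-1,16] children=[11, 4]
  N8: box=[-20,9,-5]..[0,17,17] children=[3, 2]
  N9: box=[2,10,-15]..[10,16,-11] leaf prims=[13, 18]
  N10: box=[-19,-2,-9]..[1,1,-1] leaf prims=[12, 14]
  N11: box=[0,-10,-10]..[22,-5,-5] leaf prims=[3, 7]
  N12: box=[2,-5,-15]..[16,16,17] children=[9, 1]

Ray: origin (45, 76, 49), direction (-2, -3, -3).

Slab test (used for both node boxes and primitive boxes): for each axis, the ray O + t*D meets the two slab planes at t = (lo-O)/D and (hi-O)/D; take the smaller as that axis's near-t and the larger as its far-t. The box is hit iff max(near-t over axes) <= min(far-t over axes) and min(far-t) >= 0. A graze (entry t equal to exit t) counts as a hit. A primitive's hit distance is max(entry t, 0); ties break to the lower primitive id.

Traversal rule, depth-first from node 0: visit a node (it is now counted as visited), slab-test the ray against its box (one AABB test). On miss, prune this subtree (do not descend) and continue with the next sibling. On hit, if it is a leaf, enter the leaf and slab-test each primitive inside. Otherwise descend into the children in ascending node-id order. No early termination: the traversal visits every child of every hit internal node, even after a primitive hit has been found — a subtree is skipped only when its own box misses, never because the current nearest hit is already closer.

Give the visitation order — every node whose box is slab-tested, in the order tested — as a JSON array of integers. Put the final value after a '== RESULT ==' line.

Traverse from the root:
N0 x:[23/2,65/2] y:[59/3,95/3] z:[28/3,64/3] -> hit [59/3,64/3], descend [6, 7, 8, 12]
  N6 x:[22,32] y:[65/3,30] z:[28/3,58/3] -> miss, prune
  N7 x:[23/2,45/2] y:[77/3,95/3] z:[11,59/3] -> miss, prune
  N8 x:[45/2,65/2] y:[59/3,67/3] z:[32/3,18] -> miss, prune
  N12 x:[29/2,43/2] y:[20,27] z:[32/3,64/3] -> hit [20,64/3], descend [1, 9]
    N1 x:[29/2,43/2] y:[61/3,27] z:[32/3,43/3] -> miss, prune
    N9 x:[35/2,43/2] y:[20,22] z:[20,64/3] -> hit [20,64/3] leaf, test {P13(miss), P18@t=21}

order=[0, 6, 7, 8, 12, 1, 9]  |boxes|=7  |leaves|=1  hit=P18

== RESULT ==
[0, 6, 7, 8, 12, 1, 9]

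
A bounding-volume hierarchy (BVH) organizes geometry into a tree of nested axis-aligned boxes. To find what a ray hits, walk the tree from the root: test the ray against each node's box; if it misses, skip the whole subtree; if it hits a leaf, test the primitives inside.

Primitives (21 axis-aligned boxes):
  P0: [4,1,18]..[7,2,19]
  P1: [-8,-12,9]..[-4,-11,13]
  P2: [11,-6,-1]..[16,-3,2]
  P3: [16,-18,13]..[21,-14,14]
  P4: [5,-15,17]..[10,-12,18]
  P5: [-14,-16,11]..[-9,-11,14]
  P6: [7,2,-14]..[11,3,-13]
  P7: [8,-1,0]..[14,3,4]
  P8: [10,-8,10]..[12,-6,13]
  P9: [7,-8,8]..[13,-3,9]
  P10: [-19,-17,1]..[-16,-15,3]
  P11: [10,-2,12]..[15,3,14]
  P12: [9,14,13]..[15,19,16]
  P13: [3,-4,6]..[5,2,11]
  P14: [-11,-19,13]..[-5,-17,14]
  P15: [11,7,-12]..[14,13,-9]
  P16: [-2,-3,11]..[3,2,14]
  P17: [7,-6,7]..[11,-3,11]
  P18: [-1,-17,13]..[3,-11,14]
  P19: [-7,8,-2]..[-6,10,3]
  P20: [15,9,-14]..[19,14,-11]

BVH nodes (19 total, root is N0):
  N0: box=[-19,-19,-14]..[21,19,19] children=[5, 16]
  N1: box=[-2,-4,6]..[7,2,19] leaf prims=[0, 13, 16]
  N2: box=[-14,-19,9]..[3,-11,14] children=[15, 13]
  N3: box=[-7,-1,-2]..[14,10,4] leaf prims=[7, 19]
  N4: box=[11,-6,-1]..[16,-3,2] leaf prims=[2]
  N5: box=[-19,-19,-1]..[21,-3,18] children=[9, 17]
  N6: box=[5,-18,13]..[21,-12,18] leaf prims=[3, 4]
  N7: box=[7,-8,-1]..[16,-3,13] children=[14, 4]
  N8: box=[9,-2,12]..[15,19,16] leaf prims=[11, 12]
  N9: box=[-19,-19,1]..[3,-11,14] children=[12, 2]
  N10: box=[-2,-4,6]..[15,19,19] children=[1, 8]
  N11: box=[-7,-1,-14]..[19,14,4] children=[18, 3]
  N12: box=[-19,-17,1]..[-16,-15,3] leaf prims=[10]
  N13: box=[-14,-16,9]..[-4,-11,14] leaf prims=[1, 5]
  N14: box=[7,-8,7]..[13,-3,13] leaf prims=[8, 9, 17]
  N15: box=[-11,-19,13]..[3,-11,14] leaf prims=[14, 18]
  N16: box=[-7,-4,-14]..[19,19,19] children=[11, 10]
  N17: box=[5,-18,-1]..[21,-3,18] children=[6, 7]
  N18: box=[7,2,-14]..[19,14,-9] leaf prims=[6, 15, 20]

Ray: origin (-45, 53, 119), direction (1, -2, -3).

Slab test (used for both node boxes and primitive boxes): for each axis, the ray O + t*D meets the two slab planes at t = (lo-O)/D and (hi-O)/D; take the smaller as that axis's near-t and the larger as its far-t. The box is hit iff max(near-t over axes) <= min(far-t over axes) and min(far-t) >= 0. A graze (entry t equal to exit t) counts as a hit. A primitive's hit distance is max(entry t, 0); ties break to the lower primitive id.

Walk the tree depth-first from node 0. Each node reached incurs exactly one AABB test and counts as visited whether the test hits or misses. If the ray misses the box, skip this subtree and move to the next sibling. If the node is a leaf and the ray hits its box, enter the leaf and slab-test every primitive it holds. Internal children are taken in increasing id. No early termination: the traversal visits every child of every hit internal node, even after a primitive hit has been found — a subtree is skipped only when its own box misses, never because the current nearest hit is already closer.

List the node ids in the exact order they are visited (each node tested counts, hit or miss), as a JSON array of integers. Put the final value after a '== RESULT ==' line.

Trace the traversal:
N0 x:[26,66] y:[17,36] z:[100/3,133/3] -> hit [100/3,36], descend [5, 16]
  N5 x:[26,66] y:[28,36] z:[101/3,40] -> hit [101/3,36], descend [9, 17]
    N9 x:[26,48] y:[32,36] z:[35,118/3] -> hit [35,36], descend [2, 12]
      N2 x:[31,48] y:[32,36] z:[35,110/3] -> hit [35,36], descend [13, 15]
        N13 x:[31,41] y:[32,69/2] z:[35,110/3] -> miss, prune
        N15 x:[34,48] y:[32,36] z:[35,106/3] -> hit [35,106/3] leaf, test {P14@t=35, P18(miss)}
      N12 x:[26,29] y:[34,35] z:[116/3,118/3] -> miss, prune
    N17 x:[50,66] y:[28,71/2] z:[101/3,40] -> miss, prune
  N16 x:[38,64] y:[17,57/2] z:[100/3,133/3] -> miss, prune

Summary -> nodes [0, 5, 9, 2, 13, 15, 12, 17, 16]; box-tests=9; leaf-entries=1; first=P14

== RESULT ==
[0, 5, 9, 2, 13, 15, 12, 17, 16]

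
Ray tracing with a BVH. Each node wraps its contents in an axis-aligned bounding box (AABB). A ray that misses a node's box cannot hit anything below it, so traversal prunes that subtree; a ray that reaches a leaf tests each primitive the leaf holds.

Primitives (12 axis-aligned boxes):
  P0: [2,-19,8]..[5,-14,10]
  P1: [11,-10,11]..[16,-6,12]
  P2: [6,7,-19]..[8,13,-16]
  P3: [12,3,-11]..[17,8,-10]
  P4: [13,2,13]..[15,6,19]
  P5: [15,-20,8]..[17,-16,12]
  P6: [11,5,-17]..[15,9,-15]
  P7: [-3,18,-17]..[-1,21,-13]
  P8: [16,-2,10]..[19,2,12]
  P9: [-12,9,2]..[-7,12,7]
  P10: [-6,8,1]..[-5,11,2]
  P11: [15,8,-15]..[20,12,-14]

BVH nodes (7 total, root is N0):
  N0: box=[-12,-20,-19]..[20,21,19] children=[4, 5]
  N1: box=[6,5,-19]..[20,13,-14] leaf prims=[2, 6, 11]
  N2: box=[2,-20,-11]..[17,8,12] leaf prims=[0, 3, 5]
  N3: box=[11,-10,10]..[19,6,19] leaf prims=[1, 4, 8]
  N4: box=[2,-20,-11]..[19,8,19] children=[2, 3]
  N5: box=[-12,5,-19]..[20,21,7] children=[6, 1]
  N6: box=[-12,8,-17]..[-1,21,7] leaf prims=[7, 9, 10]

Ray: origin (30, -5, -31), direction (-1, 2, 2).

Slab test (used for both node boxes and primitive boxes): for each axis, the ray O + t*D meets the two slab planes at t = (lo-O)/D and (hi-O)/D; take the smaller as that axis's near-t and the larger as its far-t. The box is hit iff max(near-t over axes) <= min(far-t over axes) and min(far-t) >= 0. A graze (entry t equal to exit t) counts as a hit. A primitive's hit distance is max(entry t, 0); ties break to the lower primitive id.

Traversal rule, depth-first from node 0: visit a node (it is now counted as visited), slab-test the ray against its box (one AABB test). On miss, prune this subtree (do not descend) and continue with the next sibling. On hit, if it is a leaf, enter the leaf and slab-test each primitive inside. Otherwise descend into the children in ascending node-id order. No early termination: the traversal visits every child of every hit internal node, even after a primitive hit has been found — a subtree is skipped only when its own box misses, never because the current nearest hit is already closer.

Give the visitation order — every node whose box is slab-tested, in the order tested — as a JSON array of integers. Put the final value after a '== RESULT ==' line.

Traverse from the root:
N0 x:[10,42] y:[-15/2,13] z:[6,25] -> hit [10,13], descend [4, 5]
  N4 x:[11,28] y:[-15/2,13/2] z:[10,25] -> miss, prune
  N5 x:[10,42] y:[5,13] z:[6,19] -> hit [10,13], descend [1, 6]
    N1 x:[10,24] y:[5,9] z:[6,17/2] -> miss, prune
    N6 x:[31,42] y:[13/2,13] z:[7,19] -> miss, prune

Visited [0, 4, 5, 1, 6]. Tests: 5 box, 0 leaf. Nearest: miss.

== RESULT ==
[0, 4, 5, 1, 6]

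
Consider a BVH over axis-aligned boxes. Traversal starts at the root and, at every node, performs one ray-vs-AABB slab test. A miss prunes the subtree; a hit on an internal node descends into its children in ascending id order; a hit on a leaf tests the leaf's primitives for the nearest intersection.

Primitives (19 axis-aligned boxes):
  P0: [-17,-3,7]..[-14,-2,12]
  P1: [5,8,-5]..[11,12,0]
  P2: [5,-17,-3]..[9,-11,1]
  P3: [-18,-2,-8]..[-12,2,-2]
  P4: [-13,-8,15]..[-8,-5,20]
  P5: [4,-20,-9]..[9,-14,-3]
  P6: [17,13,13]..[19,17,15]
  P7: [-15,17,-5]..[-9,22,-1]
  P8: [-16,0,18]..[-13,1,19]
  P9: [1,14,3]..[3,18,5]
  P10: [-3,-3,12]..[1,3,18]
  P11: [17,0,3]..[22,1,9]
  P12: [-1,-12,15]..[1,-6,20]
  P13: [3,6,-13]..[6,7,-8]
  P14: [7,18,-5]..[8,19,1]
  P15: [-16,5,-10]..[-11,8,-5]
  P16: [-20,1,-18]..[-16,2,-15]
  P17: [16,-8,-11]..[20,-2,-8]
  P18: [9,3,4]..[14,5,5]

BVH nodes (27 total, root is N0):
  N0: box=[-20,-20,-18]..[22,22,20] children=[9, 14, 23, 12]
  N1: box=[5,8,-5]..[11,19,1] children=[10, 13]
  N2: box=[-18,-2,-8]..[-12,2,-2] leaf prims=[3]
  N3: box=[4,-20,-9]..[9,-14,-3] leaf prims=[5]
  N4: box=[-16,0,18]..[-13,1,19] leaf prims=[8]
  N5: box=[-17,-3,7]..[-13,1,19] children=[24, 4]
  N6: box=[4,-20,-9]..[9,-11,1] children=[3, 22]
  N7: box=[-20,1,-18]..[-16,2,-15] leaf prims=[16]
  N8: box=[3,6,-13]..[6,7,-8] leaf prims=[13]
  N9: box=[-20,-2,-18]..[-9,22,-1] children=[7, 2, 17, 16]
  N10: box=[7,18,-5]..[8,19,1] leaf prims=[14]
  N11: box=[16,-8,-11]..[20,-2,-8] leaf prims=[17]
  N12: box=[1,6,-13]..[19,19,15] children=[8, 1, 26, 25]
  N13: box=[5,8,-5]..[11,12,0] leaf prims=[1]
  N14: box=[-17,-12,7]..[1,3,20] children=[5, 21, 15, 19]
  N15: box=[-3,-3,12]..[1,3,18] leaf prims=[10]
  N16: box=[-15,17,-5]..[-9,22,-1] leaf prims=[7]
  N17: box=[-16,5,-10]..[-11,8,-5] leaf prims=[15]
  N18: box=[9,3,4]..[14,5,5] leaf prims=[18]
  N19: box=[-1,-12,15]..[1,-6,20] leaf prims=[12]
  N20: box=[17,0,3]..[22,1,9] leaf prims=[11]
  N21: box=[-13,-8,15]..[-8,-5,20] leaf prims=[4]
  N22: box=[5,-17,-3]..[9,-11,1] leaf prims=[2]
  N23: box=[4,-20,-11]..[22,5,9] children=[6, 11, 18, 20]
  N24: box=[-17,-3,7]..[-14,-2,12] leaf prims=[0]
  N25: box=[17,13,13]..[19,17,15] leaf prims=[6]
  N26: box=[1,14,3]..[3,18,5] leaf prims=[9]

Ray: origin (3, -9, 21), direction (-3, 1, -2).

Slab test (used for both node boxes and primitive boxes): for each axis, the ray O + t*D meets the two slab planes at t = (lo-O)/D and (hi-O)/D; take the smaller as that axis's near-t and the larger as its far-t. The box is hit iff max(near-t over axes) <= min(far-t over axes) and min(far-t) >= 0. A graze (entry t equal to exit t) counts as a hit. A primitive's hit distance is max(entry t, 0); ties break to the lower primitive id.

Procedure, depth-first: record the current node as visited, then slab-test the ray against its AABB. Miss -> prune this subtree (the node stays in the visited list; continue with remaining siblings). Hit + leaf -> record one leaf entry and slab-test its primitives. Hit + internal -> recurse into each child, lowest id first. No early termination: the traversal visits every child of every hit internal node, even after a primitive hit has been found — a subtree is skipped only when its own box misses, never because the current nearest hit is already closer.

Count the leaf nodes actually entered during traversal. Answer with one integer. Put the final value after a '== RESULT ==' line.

Trace the traversal:
N0 x:[-19/3,23/3] y:[-11,31] z:[1/2,39/2] -> hit [1/2,23/3], descend [9, 12, 14, 23]
  N9 x:[4,23/3] y:[7,31] z:[11,39/2] -> miss, prune
  N12 x:[-16/3,2/3] y:[15,28] z:[3,17] -> miss, prune
  N14 x:[2/3,20/3] y:[-3,12] z:[1/2,7] -> hit [2/3,20/3], descend [5, 15, 19, 21]
    N5 x:[16/3,20/3] y:[6,10] z:[1,7] -> hit [6,20/3], descend [4, 24]
      N4 x:[16/3,19/3] y:[9,10] z:[1,3/2] -> miss, prune
      N24 x:[17/3,20/3] y:[6,7] z:[9/2,7] -> hit [6,20/3] leaf, test {P0@t=6}
    N15 x:[2/3,2] y:[6,12] z:[3/2,9/2] -> miss, prune
    N19 x:[2/3,4/3] y:[-3,3] z:[1/2,3] -> hit [2/3,4/3] leaf, test {P12@t=2/3}
    N21 x:[11/3,16/3] y:[1,4] z:[1/2,3] -> miss, prune
  N23 x:[-19/3,-1/3] y:[-11,14] z:[6,16] -> miss, prune

Visited [0, 9, 12, 14, 5, 4, 24, 15, 19, 21, 23]. Tests: 11 box, 2 leaf. Nearest: P12.

== RESULT ==
2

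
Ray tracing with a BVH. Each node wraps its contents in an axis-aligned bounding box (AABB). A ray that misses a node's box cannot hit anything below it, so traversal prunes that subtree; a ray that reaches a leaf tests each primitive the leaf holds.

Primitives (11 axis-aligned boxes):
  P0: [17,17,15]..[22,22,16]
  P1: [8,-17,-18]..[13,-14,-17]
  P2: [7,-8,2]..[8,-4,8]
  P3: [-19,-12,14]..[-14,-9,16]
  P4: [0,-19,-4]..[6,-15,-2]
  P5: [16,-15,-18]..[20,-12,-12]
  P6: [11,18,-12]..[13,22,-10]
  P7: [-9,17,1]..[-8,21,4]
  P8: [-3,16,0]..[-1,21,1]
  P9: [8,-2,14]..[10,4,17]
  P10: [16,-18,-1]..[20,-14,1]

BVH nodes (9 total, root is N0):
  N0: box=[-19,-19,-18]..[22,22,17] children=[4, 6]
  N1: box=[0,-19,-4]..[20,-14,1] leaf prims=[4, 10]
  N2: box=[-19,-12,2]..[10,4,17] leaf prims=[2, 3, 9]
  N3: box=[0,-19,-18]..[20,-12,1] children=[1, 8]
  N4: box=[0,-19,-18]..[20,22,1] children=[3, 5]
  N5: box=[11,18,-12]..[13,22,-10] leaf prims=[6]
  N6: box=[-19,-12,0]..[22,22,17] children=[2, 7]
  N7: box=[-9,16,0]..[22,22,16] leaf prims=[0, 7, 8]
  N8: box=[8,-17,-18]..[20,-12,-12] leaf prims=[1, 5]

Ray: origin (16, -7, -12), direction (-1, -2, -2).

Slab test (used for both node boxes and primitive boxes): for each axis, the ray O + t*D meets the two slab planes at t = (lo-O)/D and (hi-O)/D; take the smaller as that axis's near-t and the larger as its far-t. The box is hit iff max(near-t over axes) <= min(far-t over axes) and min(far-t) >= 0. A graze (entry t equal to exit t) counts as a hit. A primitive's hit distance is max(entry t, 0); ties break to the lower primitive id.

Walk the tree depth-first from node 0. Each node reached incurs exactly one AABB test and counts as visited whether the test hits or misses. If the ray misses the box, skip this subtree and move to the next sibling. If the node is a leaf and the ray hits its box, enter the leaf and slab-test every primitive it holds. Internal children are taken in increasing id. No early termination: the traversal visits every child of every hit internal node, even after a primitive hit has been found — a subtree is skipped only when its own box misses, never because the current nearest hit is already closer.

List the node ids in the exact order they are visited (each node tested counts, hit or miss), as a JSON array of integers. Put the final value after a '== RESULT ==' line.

Trace the traversal:
N0 x:[-6,35] y:[-29/2,6] z:[-29/2,3] -> hit [-6,3], descend [4, 6]
  N4 x:[-4,16] y:[-29/2,6] z:[-13/2,3] -> hit [-4,3], descend [3, 5]
    N3 x:[-4,16] y:[5/2,6] z:[-13/2,3] -> hit [5/2,3], descend [1, 8]
      N1 x:[-4,16] y:[7/2,6] z:[-13/2,-4] -> miss, prune
      N8 x:[-4,8] y:[5/2,5] z:[0,3] -> hit [5/2,3] leaf, test {P1(miss), P5(miss)}
    N5 x:[3,5] y:[-29/2,-25/2] z:[-1,0] -> miss, prune
  N6 x:[-6,35] y:[-29/2,5/2] z:[-29/2,-6] -> miss, prune

Visited [0, 4, 3, 1, 8, 5, 6]. Tests: 7 box, 1 leaf. Nearest: miss.

== RESULT ==
[0, 4, 3, 1, 8, 5, 6]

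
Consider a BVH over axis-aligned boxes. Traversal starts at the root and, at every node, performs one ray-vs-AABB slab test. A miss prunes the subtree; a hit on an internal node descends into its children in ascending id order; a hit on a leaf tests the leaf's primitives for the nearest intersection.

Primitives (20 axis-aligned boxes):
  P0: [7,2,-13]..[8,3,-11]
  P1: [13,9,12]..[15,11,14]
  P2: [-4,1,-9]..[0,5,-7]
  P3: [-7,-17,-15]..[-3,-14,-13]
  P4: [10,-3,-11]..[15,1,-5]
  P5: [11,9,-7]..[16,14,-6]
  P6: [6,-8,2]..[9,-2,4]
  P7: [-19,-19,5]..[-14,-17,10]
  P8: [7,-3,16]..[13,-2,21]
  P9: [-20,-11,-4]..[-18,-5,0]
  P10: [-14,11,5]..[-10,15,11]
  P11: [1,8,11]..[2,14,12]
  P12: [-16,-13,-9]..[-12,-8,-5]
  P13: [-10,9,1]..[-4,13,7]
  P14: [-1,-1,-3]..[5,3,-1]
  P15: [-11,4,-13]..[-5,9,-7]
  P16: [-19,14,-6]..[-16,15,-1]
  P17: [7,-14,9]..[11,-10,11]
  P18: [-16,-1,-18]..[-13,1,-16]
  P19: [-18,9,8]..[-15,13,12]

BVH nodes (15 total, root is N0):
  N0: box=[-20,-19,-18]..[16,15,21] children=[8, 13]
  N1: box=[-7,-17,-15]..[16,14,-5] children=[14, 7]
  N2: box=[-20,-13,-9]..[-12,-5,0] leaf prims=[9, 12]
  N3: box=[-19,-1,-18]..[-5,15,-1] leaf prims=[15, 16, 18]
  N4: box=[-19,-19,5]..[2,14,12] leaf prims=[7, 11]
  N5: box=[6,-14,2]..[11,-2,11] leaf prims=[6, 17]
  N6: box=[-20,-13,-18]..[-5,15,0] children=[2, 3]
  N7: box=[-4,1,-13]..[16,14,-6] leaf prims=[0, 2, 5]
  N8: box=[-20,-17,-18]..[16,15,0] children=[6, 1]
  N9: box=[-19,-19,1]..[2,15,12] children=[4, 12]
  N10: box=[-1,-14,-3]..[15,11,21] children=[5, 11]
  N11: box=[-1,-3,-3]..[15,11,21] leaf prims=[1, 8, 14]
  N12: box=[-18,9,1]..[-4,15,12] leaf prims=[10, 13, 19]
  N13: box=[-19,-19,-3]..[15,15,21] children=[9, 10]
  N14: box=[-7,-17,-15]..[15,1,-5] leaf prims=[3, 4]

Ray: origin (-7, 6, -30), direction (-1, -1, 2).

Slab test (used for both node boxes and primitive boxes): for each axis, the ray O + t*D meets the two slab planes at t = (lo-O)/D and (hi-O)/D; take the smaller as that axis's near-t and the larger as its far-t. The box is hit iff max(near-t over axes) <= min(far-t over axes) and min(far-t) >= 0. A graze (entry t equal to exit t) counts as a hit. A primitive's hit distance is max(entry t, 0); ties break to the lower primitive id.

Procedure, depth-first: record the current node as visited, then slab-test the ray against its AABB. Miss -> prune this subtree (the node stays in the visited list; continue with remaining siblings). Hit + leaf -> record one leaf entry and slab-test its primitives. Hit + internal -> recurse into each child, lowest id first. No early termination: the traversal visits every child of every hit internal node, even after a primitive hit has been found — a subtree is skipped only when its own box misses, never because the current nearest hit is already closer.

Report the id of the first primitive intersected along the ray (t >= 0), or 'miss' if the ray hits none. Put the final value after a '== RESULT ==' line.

Walk:
N0 x:[-23,13] y:[-9,25] z:[6,51/2] -> hit [6,13], descend [8, 13]
  N8 x:[-23,13] y:[-9,23] z:[6,15] -> hit [6,13], descend [1, 6]
    N1 x:[-23,0] y:[-8,23] z:[15/2,25/2] -> miss, prune
    N6 x:[-2,13] y:[-9,19] z:[6,15] -> hit [6,13], descend [2, 3]
      N2 x:[5,13] y:[11,19] z:[21/2,15] -> hit [11,13] leaf, test {P9@t=13, P12(miss)}
      N3 x:[-2,12] y:[-9,7] z:[6,29/2] -> hit [6,7] leaf, test {P15(miss), P16(miss), P18@t=6}
  N13 x:[-22,12] y:[-9,25] z:[27/2,51/2] -> miss, prune

order=[0, 8, 1, 6, 2, 3, 13]  |boxes|=7  |leaves|=2  hit=P18

== RESULT ==
18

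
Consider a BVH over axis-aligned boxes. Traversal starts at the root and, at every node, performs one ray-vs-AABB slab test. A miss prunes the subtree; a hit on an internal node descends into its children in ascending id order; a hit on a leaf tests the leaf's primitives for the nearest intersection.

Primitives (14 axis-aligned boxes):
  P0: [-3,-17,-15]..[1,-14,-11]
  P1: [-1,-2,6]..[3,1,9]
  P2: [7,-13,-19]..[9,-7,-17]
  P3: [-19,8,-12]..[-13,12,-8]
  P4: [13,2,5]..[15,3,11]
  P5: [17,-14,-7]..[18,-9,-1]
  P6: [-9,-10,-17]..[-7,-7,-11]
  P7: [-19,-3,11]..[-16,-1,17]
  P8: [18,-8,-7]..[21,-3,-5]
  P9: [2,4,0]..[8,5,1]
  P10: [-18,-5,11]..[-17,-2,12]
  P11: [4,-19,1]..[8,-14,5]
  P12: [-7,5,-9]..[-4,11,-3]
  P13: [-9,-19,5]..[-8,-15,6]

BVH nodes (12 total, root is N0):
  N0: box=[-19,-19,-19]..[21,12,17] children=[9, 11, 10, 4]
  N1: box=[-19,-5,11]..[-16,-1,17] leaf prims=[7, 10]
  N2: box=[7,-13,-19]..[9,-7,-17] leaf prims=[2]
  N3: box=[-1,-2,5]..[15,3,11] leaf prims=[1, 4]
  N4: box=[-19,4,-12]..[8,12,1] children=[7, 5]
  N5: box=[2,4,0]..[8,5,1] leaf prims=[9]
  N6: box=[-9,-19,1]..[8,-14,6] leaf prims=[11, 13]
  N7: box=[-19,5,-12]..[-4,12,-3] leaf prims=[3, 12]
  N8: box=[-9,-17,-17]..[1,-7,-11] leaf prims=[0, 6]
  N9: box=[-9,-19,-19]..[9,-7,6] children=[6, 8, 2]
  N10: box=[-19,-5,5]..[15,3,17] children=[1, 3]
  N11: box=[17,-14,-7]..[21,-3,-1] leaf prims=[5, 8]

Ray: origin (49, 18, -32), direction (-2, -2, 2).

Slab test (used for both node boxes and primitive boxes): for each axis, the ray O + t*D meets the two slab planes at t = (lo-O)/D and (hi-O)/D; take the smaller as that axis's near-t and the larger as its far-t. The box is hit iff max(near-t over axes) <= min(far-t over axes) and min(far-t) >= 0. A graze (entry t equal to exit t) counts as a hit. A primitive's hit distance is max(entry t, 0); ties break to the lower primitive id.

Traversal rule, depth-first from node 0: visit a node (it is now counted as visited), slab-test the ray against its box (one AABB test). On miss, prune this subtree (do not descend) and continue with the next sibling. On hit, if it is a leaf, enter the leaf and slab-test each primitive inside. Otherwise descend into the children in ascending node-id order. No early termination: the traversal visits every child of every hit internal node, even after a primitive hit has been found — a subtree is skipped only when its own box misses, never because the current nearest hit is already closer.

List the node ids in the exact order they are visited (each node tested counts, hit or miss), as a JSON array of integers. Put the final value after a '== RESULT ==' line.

Walk:
N0 x:[14,34] y:[3,37/2] z:[13/2,49/2] -> hit [14,37/2], descend [4, 9, 10, 11]
  N4 x:[41/2,34] y:[3,7] z:[10,33/2] -> miss, prune
  N9 x:[20,29] y:[25/2,37/2] z:[13/2,19] -> miss, prune
  N10 x:[17,34] y:[15/2,23/2] z:[37/2,49/2] -> miss, prune
  N11 x:[14,16] y:[21/2,16] z:[25/2,31/2] -> hit [14,31/2] leaf, test {P5@t=31/2, P8(miss)}

order=[0, 4, 9, 10, 11]  |boxes|=5  |leaves|=1  hit=P5

== RESULT ==
[0, 4, 9, 10, 11]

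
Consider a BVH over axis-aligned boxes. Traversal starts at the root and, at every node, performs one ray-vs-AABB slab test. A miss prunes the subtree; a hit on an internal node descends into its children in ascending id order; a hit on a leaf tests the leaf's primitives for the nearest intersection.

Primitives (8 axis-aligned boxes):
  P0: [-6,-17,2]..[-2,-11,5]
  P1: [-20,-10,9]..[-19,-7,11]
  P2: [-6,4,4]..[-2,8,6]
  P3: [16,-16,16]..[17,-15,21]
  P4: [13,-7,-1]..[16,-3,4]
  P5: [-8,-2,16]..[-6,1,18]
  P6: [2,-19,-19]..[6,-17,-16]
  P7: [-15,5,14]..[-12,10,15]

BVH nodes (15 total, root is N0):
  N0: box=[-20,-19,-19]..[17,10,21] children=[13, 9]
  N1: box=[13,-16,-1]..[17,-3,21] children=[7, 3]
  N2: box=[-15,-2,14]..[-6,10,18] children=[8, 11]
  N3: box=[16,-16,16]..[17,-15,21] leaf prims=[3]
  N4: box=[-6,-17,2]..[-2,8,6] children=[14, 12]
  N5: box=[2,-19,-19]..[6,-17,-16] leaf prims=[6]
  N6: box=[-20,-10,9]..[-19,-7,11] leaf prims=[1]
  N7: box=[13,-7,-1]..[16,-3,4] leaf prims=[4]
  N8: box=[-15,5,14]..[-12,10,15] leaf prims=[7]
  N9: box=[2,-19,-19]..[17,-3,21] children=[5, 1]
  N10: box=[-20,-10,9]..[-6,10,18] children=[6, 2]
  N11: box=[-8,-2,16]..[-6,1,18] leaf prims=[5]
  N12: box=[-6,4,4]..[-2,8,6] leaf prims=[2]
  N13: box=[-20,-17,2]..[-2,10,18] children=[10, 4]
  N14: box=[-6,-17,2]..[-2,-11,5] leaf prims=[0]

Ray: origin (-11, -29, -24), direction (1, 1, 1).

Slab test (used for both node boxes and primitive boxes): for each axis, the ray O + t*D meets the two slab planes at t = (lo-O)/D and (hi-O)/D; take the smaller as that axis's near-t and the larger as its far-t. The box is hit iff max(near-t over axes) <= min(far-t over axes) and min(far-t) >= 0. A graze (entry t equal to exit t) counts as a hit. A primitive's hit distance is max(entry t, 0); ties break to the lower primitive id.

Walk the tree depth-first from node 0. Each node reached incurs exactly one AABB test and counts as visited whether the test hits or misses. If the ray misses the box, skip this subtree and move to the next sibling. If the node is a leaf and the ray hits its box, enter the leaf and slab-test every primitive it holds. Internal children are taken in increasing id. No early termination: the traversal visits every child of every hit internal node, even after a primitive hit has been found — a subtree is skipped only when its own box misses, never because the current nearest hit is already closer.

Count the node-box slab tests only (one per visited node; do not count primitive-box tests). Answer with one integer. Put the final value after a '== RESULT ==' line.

Traverse from the root:
N0 x:[-9,28] y:[10,39] z:[5,45] -> hit [10,28], descend [9, 13]
  N9 x:[13,28] y:[10,26] z:[5,45] -> hit [13,26], descend [1, 5]
    N1 x:[24,28] y:[13,26] z:[23,45] -> hit [24,26], descend [3, 7]
      N3 x:[27,28] y:[13,14] z:[40,45] -> miss, prune
      N7 x:[24,27] y:[22,26] z:[23,28] -> hit [24,26] leaf, test {P4@t=24}
    N5 x:[13,17] y:[10,12] z:[5,8] -> miss, prune
  N13 x:[-9,9] y:[12,39] z:[26,42] -> miss, prune

Visited [0, 9, 1, 3, 7, 5, 13]. Tests: 7 box, 1 leaf. Nearest: P4.

== RESULT ==
7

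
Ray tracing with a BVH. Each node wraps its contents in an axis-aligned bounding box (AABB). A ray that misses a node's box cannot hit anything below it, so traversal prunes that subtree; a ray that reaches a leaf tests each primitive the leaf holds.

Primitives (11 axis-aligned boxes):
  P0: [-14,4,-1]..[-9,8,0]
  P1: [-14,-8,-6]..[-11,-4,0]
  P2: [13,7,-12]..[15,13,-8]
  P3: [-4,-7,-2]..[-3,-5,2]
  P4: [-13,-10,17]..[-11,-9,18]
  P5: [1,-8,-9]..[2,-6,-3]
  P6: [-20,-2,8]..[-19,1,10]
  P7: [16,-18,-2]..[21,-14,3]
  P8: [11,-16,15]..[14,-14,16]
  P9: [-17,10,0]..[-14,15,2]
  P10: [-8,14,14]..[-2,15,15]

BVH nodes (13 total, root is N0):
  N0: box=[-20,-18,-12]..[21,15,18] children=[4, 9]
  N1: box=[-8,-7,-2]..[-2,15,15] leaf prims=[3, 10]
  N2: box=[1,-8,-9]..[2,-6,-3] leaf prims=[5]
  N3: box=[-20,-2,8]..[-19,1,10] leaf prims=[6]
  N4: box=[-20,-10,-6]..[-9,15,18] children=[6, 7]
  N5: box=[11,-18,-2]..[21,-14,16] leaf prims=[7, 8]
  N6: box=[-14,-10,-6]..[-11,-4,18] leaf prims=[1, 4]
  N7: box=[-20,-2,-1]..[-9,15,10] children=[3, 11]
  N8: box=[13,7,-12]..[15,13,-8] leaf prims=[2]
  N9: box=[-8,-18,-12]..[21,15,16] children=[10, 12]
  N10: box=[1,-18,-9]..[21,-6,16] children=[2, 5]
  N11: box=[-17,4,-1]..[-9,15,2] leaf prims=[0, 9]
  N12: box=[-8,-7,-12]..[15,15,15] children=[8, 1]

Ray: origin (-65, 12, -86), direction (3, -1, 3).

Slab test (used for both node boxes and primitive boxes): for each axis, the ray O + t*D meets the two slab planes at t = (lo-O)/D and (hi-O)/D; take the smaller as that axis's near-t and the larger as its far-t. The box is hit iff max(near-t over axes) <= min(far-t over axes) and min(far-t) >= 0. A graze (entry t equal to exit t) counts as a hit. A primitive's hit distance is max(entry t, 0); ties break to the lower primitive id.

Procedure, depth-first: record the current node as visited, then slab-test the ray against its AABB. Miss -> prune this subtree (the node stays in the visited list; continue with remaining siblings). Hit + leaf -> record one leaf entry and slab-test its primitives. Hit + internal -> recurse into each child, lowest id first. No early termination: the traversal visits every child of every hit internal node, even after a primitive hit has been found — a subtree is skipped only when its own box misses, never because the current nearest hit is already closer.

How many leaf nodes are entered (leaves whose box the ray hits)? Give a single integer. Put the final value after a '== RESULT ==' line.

Traverse from the root:
N0 x:[15,86/3] y:[-3,30] z:[74/3,104/3] -> hit [74/3,86/3], descend [4, 9]
  N4 x:[15,56/3] y:[-3,22] z:[80/3,104/3] -> miss, prune
  N9 x:[19,86/3] y:[-3,30] z:[74/3,34] -> hit [74/3,86/3], descend [10, 12]
    N10 x:[22,86/3] y:[18,30] z:[77/3,34] -> hit [77/3,86/3], descend [2, 5]
      N2 x:[22,67/3] y:[18,20] z:[77/3,83/3] -> miss, prune
      N5 x:[76/3,86/3] y:[26,30] z:[28,34] -> hit [28,86/3] leaf, test {P7@t=28, P8(miss)}
    N12 x:[19,80/3] y:[-3,19] z:[74/3,101/3] -> miss, prune

Summary -> nodes [0, 4, 9, 10, 2, 5, 12]; box-tests=7; leaf-entries=1; first=P7

== RESULT ==
1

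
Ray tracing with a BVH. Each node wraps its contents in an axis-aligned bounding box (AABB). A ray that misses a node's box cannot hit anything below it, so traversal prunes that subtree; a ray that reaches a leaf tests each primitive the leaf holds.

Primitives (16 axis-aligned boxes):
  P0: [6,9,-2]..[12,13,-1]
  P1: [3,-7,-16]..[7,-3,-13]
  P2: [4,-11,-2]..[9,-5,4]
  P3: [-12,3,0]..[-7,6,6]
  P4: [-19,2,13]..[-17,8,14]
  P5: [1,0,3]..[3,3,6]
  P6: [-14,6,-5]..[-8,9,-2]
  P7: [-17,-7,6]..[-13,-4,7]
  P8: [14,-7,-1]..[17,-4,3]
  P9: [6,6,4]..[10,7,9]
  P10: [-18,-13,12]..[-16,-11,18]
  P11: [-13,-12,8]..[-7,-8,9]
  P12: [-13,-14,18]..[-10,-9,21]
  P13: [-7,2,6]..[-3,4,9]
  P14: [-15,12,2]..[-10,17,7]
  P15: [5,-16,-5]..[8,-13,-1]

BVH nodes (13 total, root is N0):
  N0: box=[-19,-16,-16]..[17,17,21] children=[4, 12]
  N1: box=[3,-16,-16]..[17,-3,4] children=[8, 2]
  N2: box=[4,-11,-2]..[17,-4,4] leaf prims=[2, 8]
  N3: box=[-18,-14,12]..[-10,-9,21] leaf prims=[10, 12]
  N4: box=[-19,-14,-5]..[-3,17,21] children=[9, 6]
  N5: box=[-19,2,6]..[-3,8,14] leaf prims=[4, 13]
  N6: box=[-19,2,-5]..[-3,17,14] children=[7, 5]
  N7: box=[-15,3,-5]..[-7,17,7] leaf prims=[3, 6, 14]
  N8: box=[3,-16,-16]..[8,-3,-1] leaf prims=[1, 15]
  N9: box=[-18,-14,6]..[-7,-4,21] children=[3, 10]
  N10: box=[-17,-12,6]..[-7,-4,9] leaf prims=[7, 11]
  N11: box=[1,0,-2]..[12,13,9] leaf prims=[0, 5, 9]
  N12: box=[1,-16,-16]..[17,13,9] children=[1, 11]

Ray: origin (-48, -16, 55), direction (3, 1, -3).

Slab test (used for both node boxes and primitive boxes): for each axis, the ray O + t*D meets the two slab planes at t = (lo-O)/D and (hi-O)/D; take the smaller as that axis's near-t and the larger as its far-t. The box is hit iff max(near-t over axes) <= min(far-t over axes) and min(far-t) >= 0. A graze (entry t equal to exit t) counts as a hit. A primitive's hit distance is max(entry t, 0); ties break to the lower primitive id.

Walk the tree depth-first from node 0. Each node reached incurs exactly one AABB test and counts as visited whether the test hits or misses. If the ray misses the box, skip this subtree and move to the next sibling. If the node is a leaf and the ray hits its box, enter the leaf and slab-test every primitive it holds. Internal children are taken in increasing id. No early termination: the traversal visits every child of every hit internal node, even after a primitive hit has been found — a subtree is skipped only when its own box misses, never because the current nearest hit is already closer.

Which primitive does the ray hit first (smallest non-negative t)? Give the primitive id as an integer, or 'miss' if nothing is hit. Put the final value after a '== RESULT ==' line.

Traverse from the root:
N0 x:[29/3,65/3] y:[0,33] z:[34/3,71/3] -> hit [34/3,65/3], descend [4, 12]
  N4 x:[29/3,15] y:[2,33] z:[34/3,20] -> hit [34/3,15], descend [6, 9]
    N6 x:[29/3,15] y:[18,33] z:[41/3,20] -> miss, prune
    N9 x:[10,41/3] y:[2,12] z:[34/3,49/3] -> hit [34/3,12], descend [3, 10]
      N3 x:[10,38/3] y:[2,7] z:[34/3,43/3] -> miss, prune
      N10 x:[31/3,41/3] y:[4,12] z:[46/3,49/3] -> miss, prune
  N12 x:[49/3,65/3] y:[0,29] z:[46/3,71/3] -> hit [49/3,65/3], descend [1, 11]
    N1 x:[17,65/3] y:[0,13] z:[17,71/3] -> miss, prune
    N11 x:[49/3,20] y:[16,29] z:[46/3,19] -> hit [49/3,19] leaf, test {P0(miss), P5@t=49/3, P9(miss)}

Visited [0, 4, 6, 9, 3, 10, 12, 1, 11]. Tests: 9 box, 1 leaf. Nearest: P5.

== RESULT ==
5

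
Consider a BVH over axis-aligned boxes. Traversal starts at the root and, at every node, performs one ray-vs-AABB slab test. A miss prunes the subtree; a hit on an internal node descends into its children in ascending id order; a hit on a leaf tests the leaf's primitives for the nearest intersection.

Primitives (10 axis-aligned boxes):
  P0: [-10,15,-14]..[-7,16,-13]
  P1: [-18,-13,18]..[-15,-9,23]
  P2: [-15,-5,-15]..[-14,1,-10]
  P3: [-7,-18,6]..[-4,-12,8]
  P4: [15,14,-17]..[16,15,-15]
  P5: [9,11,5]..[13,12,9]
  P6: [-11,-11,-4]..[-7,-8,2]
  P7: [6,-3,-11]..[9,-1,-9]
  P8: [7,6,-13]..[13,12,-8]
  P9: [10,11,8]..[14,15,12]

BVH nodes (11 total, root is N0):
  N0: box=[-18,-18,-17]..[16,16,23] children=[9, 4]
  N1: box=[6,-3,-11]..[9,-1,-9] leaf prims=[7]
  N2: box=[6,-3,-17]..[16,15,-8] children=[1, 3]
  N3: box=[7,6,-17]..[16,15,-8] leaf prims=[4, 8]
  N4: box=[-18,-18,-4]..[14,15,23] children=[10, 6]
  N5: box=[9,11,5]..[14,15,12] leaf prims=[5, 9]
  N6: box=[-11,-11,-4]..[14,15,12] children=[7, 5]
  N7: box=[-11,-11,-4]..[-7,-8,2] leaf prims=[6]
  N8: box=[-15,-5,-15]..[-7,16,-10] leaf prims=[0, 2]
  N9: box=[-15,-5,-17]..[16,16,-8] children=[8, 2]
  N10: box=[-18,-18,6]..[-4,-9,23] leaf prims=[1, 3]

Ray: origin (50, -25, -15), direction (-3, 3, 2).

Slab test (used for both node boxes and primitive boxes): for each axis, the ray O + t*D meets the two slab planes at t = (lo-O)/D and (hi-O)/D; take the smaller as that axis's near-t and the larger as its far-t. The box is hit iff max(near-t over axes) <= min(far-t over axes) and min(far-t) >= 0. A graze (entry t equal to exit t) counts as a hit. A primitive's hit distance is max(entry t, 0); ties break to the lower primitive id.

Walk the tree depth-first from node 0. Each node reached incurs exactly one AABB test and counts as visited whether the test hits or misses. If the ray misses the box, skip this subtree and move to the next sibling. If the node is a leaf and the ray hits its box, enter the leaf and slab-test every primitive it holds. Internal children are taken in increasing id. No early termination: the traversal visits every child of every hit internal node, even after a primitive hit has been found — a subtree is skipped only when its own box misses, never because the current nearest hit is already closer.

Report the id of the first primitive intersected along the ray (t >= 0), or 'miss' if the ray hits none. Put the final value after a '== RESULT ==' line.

Walk:
N0 x:[34/3,68/3] y:[7/3,41/3] z:[-1,19] -> hit [34/3,41/3], descend [4, 9]
  N4 x:[12,68/3] y:[7/3,40/3] z:[11/2,19] -> hit [12,40/3], descend [6, 10]
    N6 x:[12,61/3] y:[14/3,40/3] z:[11/2,27/2] -> hit [12,40/3], descend [5, 7]
      N5 x:[12,41/3] y:[12,40/3] z:[10,27/2] -> hit [12,40/3] leaf, test {P5(miss), P9@t=12}
      N7 x:[19,61/3] y:[14/3,17/3] z:[11/2,17/2] -> miss, prune
    N10 x:[18,68/3] y:[7/3,16/3] z:[21/2,19] -> miss, prune
  N9 x:[34/3,65/3] y:[20/3,41/3] z:[-1,7/2] -> miss, prune

order=[0, 4, 6, 5, 7, 10, 9]  |boxes|=7  |leaves|=1  hit=P9

== RESULT ==
9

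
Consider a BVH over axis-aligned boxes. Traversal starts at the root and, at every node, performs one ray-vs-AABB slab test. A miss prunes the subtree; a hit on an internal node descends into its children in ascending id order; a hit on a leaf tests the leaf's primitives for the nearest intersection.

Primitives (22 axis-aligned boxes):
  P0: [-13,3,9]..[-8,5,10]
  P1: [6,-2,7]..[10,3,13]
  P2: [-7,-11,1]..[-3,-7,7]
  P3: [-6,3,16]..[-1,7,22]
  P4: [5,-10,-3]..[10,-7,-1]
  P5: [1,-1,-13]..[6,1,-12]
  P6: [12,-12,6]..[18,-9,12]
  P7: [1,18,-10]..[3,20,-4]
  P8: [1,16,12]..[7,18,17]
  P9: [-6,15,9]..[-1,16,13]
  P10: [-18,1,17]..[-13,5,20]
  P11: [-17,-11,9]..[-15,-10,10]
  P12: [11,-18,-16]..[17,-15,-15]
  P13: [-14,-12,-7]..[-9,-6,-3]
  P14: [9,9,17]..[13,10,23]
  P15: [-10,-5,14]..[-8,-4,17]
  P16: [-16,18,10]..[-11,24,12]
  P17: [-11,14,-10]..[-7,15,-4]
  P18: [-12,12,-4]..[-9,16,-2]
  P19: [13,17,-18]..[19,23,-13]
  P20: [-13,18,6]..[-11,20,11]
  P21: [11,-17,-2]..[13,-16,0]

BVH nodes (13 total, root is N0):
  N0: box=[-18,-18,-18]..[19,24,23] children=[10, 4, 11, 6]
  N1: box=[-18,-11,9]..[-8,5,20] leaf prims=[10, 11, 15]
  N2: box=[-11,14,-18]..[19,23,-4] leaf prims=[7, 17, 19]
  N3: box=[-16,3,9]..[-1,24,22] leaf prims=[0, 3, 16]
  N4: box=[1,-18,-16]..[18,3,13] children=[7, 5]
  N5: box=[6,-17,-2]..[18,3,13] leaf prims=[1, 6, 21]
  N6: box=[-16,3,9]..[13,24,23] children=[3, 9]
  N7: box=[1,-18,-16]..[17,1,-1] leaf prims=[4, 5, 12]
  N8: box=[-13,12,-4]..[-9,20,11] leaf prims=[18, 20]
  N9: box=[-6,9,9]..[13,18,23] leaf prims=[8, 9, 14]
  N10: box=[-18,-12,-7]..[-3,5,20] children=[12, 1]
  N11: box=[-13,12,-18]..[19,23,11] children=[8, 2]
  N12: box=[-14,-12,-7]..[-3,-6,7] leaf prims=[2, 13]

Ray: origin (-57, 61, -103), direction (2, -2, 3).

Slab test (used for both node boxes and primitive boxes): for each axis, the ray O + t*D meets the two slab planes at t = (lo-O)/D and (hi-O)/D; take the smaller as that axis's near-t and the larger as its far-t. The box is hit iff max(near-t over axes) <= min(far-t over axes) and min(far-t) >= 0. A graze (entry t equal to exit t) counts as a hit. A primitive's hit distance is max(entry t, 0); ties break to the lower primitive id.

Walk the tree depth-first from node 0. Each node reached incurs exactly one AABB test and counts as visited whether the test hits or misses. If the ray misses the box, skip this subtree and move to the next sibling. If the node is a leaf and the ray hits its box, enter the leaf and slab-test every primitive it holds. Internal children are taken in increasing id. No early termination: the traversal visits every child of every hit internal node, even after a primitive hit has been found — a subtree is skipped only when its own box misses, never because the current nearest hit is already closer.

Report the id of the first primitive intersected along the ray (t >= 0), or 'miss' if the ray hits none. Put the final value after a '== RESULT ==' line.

Trace the traversal:
N0 x:[39/2,38] y:[37/2,79/2] z:[85/3,42] -> hit [85/3,38], descend [4, 6, 10, 11]
  N4 x:[29,75/2] y:[29,79/2] z:[29,116/3] -> hit [29,75/2], descend [5, 7]
    N5 x:[63/2,75/2] y:[29,39] z:[101/3,116/3] -> hit [101/3,75/2] leaf, test {P1(miss), P6@t=109/3, P21(miss)}
    N7 x:[29,37] y:[30,79/2] z:[29,34] -> hit [30,34] leaf, test {P4(miss), P5@t=30, P12(miss)}
  N6 x:[41/2,35] y:[37/2,29] z:[112/3,42] -> miss, prune
  N10 x:[39/2,27] y:[28,73/2] z:[32,41] -> miss, prune
  N11 x:[22,38] y:[19,49/2] z:[85/3,38] -> miss, prune

Summary -> nodes [0, 4, 5, 7, 6, 10, 11]; box-tests=7; leaf-entries=2; first=P5

== RESULT ==
5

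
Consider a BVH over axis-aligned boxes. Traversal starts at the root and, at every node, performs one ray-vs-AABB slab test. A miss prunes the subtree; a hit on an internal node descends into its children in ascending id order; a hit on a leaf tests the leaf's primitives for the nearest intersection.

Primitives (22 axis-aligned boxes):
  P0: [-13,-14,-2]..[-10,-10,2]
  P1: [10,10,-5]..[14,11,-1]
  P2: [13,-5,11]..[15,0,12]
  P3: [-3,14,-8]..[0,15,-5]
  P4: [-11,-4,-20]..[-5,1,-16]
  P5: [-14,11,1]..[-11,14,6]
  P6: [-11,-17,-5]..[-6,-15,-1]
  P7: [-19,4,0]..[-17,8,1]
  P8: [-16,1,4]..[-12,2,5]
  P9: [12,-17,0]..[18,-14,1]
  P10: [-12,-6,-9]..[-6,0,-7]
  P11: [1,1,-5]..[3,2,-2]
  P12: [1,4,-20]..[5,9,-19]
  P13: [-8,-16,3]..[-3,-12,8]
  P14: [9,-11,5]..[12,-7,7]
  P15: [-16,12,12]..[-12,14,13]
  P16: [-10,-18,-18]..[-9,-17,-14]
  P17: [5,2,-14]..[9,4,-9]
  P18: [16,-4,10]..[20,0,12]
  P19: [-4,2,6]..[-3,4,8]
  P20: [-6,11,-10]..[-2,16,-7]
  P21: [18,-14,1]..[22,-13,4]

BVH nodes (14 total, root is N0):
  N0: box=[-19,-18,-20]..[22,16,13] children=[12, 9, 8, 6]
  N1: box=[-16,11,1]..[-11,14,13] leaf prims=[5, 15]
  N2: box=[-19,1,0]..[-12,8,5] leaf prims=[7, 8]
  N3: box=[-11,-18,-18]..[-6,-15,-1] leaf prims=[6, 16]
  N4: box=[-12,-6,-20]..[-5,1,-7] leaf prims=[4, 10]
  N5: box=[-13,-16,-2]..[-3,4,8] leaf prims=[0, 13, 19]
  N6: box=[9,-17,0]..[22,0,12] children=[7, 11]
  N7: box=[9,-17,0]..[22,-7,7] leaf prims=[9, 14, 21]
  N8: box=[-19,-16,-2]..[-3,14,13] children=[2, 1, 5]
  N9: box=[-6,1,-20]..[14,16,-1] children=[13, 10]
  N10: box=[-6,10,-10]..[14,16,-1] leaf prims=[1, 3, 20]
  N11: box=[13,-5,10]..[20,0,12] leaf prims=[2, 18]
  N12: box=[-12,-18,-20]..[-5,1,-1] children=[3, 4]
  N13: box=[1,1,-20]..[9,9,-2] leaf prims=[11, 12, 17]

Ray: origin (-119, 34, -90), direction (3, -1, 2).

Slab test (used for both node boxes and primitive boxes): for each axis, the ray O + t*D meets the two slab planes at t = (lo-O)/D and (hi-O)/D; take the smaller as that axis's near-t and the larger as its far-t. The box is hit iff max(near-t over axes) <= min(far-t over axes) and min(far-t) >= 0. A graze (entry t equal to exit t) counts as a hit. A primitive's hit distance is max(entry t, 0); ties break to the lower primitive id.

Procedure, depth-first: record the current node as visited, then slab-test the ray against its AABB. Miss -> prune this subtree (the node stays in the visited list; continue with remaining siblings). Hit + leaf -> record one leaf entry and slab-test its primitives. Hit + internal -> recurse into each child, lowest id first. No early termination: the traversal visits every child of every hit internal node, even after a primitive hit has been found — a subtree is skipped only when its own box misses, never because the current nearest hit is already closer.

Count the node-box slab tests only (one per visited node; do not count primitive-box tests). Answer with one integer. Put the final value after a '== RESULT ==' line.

Walk:
N0 x:[100/3,47] y:[18,52] z:[35,103/2] -> hit [35,47], descend [6, 8, 9, 12]
  N6 x:[128/3,47] y:[34,51] z:[45,51] -> hit [45,47], descend [7, 11]
    N7 x:[128/3,47] y:[41,51] z:[45,97/2] -> hit [45,47] leaf, test {P9(miss), P14(miss), P21@t=47}
    N11 x:[44,139/3] y:[34,39] z:[50,51] -> miss, prune
  N8 x:[100/3,116/3] y:[20,50] z:[44,103/2] -> miss, prune
  N9 x:[113/3,133/3] y:[18,33] z:[35,89/2] -> miss, prune
  N12 x:[107/3,38] y:[33,52] z:[35,89/2] -> hit [107/3,38], descend [3, 4]
    N3 x:[36,113/3] y:[49,52] z:[36,89/2] -> miss, prune
    N4 x:[107/3,38] y:[33,40] z:[35,83/2] -> hit [107/3,38] leaf, test {P4@t=36, P10(miss)}

order=[0, 6, 7, 11, 8, 9, 12, 3, 4]  |boxes|=9  |leaves|=2  hit=P4

== RESULT ==
9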